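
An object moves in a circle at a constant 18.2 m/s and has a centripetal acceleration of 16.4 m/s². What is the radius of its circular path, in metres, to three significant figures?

a_c = v²/r ⇒ r = v²/a_c = (18.2)²/16.4 = 331.2/16.4 = 20.20 m.

20.2 m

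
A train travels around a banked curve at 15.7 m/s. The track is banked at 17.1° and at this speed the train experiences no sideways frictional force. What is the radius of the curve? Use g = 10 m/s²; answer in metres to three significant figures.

80.1 m

Frictionless banking: tanθ = v²/(rg), so r = v²/(g tanθ).
r = (15.7)²/(10.0 × tan 17.1°) = 246.5/(10.0 × 0.3076) = 246.5/3.076 = 80.12 m.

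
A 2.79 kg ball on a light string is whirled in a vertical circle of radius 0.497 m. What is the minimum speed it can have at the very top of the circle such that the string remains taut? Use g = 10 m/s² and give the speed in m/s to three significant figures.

At the top, both weight mg and T point toward the centre: T + mg = mv²/r.
At minimum speed T → 0, so mg = mv_min²/r ⇒ v_min = √(g r) = √(10.0 × 0.497) = 2.229 m/s.

2.23 m/s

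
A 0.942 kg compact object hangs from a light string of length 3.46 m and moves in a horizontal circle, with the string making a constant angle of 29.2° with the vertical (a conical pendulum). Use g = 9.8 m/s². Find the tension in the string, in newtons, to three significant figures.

Vertically the bob has no acceleration, so T cosθ = mg.
T = mg/cosθ = 0.942 × 9.8 / cos 29.2° = 9.232/0.8729 = 10.58 N.

10.6 N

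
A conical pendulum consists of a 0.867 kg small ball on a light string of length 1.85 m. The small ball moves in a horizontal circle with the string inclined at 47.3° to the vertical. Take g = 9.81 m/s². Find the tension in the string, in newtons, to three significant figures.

Vertically the bob has no acceleration, so T cosθ = mg.
T = mg/cosθ = 0.867 × 9.81 / cos 47.3° = 8.505/0.6782 = 12.54 N.

12.5 N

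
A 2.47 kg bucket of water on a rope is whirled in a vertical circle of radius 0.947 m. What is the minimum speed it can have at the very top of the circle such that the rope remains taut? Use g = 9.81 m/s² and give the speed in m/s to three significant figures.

At the highest point the centre is directly below, so both the weight and T act inward: T + mg = mv²/r.
At minimum speed T → 0, so mg = mv_min²/r ⇒ v_min = √(g r) = √(9.81 × 0.947) = 3.048 m/s.

3.05 m/s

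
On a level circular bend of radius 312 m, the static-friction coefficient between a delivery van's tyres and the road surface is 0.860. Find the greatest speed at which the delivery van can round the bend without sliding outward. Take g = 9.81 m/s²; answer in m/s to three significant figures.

On a flat curve, static friction is the only horizontal force, so it must supply the full centripetal force: μ_s m g = m v²/r.
Mass cancels: v_max = √(μ_s g r) = √(0.860 × 9.81 × 312) = √2632 = 51.31 m/s.

51.3 m/s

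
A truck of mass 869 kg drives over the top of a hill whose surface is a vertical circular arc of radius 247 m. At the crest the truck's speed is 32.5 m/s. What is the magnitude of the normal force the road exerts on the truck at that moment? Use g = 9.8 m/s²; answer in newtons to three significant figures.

4800 N

At the crest the centripetal acceleration points downward (toward the centre of the arc), so mg − N = mv²/r.
N = m(g − v²/r) = 869 × (9.8 − (32.5)²/247) = 869 × (9.8 − 4.276) = 869 × 5.524 = 4800 N.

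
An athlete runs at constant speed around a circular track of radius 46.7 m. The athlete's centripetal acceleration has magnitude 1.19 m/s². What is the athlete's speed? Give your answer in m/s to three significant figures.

a_c = v²/r ⇒ v = √(a_c · r) = √(1.19 × 46.7) = √55.57 = 7.455 m/s.

7.45 m/s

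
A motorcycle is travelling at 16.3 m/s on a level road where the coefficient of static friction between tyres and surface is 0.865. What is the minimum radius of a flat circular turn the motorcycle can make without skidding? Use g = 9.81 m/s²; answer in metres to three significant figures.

At the limit, μ_s m g = m v²/r, so r_min = v²/(μ_s g) = (16.3)²/(0.865 × 9.81) = 265.7/8.486 = 31.31 m.

31.3 m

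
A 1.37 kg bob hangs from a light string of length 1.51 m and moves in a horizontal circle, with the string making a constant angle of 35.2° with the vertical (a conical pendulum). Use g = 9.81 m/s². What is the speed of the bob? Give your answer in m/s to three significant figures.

2.45 m/s

The radius of the circle is r = L sinθ = 1.51 × sin 35.2° = 0.8704 m.
Horizontally T sinθ = mv²/r and vertically T cosθ = mg, so tanθ = v²/(rg).
v = √(r g tanθ) = √(0.8704 × 9.81 × 0.7054) = √6.023 = 2.454 m/s.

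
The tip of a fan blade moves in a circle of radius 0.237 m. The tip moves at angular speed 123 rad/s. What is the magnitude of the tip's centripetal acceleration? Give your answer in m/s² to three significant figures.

v = ωr = 123 × 0.237 = 29.15 m/s.
a_c = v²/r = (29.15)²/0.237 = 849.8/0.237 = 3586 m/s².

3590 m/s²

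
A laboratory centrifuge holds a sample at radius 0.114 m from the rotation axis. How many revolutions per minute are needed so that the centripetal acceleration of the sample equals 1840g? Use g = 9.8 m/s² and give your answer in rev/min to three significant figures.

3800 rev/min

Require ω²r = 1840g, so ω = √(1840 × 9.8/0.114) = 397.7 rad/s.
In rev/min: ω × 60/(2π) = 397.7 × 60/(2π) = 3798 rev/min.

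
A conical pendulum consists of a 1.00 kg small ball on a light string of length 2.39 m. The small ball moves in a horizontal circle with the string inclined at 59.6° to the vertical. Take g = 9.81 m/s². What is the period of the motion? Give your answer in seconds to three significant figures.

2.21 s

r = L sinθ = 2.061 m. From T sinθ = mω²r and T cosθ = mg: tanθ = ω²r/g, so ω² = g tanθ / r = g/(L cosθ).
ω = √(g/(L cosθ)) = √(9.81/(2.39 × 0.5060)) = √8.111 = 2.848 rad/s.
Period = 2π/ω = 2.206 s.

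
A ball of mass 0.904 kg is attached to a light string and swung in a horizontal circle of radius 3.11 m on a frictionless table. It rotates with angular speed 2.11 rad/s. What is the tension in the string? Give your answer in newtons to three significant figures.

v = ωr = 2.11 × 3.11 = 6.562 m/s.
The tension is the only horizontal force, so it supplies the full centripetal force: T = m v²/r = 0.904 × (6.562)²/3.11 = 0.904 × 43.06/3.11 = 12.52 N.

12.5 N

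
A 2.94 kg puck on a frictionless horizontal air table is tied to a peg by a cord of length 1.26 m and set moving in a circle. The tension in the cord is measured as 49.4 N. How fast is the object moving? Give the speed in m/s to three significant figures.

T = m v²/r ⇒ v = √(T r / m) = √(49.4 × 1.26 / 2.94) = √21.17 = 4.601 m/s.

4.60 m/s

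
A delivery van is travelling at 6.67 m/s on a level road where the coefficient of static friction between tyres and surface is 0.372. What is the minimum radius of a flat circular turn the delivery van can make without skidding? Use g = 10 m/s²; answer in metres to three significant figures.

12.0 m

At the limit, μ_s m g = m v²/r, so r_min = v²/(μ_s g) = (6.67)²/(0.372 × 10.0) = 44.49/3.720 = 11.96 m.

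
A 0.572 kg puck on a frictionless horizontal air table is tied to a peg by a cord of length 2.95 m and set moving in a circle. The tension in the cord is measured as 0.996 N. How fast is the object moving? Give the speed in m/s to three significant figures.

2.27 m/s

T = m v²/r ⇒ v = √(T r / m) = √(0.996 × 2.95 / 0.572) = √5.137 = 2.266 m/s.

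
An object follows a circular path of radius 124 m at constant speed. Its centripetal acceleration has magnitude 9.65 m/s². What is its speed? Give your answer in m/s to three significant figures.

34.6 m/s

a_c = v²/r ⇒ v = √(a_c · r) = √(9.65 × 124) = √1197 = 34.59 m/s.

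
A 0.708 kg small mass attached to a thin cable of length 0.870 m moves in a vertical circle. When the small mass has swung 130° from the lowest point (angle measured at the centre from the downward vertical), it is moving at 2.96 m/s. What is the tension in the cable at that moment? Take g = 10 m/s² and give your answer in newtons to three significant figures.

Take the radial direction toward the centre of the circle as positive. The component of the weight along the string toward the centre is −mg cos φ (φ measured from the bottom), so Newton's second law along the string gives T − mg cos φ = m v²/r.
cos 130° = -0.6428, so T = m(v²/r + g cos φ) = 0.708 × ((2.96)²/0.870 + 10.0 × -0.6428) = 0.708 × (10.07 + (-6.428)) = 0.708 × 3.643 = 2.579 N.

2.58 N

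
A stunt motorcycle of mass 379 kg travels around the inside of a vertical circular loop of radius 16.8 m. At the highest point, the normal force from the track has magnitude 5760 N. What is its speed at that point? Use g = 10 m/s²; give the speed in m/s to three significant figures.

20.6 m/s

At the top, N + mg = mv²/r, so v = √(r(N/m + g)) = √(16.8 × (5760/379 + 10.0)) = √(16.8 × 25.20) = √423.3 = 20.57 m/s.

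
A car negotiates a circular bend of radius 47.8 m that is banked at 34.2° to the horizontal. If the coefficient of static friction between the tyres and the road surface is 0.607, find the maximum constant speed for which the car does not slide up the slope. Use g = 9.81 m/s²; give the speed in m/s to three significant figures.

32.0 m/s

At the maximum speed, friction acts down the slope at its limiting value f = μN. Radially (horizontal, toward centre): N sinθ + μN cosθ = mv²/r. Vertically: N cosθ − μN sinθ = mg.
Dividing: v² = r g (sinθ + μcosθ)/(cosθ − μsinθ).
sinθ + μcosθ = 0.5621 + 0.607×0.8271 = 1.064; cosθ − μsinθ = 0.8271 − 0.607×0.5621 = 0.4859.
v² = 47.8 × 9.81 × 1.064/0.4859 = 1027 m²/s², so v = 32.05 m/s.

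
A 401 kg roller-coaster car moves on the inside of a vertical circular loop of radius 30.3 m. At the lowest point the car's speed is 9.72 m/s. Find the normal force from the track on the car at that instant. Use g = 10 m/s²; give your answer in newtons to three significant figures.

At the lowest point, N points up (toward the centre) and the weight mg points down (away from the centre), so the net inward force is N − mg = mv²/r.
N = m(v²/r + g) = 401 × ((9.72)²/30.3 + 10.0) = 401 × (3.118 + 10.0) = 401 × 13.12 = 5260 N.

5260 N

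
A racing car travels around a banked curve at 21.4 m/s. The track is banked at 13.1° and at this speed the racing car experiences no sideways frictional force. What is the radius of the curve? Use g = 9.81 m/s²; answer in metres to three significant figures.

201 m

Frictionless banking: tanθ = v²/(rg), so r = v²/(g tanθ).
r = (21.4)²/(9.81 × tan 13.1°) = 458.0/(9.81 × 0.2327) = 458.0/2.283 = 200.6 m.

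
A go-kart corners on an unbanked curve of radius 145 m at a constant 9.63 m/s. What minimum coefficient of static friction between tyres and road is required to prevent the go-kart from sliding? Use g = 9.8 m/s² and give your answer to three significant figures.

0.0653

Friction provides the centripetal force: μ_s m g = m v²/r, so μ_s = v²/(g r) = (9.630)²/(9.8 × 145) = 92.74/1421 = 0.06526.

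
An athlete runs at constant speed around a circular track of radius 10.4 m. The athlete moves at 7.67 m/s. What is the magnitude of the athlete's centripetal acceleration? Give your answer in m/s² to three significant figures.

a_c = v²/r = (7.670)²/10.4 = 58.83/10.4 = 5.657 m/s².

5.66 m/s²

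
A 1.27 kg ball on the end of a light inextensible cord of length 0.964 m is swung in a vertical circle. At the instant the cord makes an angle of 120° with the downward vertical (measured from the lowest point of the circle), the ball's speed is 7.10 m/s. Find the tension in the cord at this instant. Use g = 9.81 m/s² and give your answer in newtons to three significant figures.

60.2 N

Take the radial direction toward the centre of the circle as positive. The component of the weight along the string toward the centre is −mg cos φ (φ measured from the bottom), so Newton's second law along the string gives T − mg cos φ = m v²/r.
cos 120° = -0.5000, so T = m(v²/r + g cos φ) = 1.27 × ((7.10)²/0.964 + 9.81 × -0.5000) = 1.27 × (52.29 + (-4.905)) = 1.27 × 47.39 = 60.18 N.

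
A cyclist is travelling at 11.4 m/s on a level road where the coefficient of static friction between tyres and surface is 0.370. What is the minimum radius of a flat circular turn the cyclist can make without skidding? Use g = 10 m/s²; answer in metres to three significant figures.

At the limit, μ_s m g = m v²/r, so r_min = v²/(μ_s g) = (11.4)²/(0.370 × 10.0) = 130.0/3.700 = 35.12 m.

35.1 m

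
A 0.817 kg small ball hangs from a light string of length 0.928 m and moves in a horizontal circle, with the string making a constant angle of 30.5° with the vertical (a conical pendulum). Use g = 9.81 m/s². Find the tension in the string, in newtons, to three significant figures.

9.30 N

Vertically the bob has no acceleration, so T cosθ = mg.
T = mg/cosθ = 0.817 × 9.81 / cos 30.5° = 8.015/0.8616 = 9.302 N.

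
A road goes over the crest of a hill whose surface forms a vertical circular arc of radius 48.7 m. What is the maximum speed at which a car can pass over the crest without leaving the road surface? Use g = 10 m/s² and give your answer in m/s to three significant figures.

22.1 m/s

At the crest the centre of the circle is below the car, so the net downward (centripetal) force is mg − N = mv²/r.
The car leaves the road when N → 0, giving v_max = √(g r) = √(10.0 × 48.7) = 22.07 m/s.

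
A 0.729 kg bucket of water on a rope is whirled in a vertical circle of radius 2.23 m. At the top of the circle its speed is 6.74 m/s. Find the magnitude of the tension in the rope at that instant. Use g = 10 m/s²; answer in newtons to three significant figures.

7.56 N

At the top, both T and the weight mg point inward (toward the centre), so T + mg = mv²/r.
T = m(v²/r − g) = 0.729 × ((6.74)²/2.23 − 10.0) = 0.729 × (20.37 − 10.0) = 0.729 × 10.37 = 7.561 N.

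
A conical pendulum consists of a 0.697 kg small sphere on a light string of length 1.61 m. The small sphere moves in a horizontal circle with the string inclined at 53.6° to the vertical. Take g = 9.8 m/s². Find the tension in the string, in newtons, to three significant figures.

11.5 N

Vertically the bob has no acceleration, so T cosθ = mg.
T = mg/cosθ = 0.697 × 9.8 / cos 53.6° = 6.831/0.5934 = 11.51 N.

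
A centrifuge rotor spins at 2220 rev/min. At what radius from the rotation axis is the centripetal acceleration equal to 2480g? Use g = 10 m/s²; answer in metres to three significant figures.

ω = 2220 rev/min × 2π/60 = 232.5 rad/s.
a_c = ω²r = 2480g ⇒ r = 2480 × 10.0 / (232.5)² = 24800/54050 = 0.4589 m.

0.459 m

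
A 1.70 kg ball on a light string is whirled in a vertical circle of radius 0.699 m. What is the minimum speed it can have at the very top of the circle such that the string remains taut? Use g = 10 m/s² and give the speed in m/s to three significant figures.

2.64 m/s

At the highest point the centre is directly below, so both the weight and T act inward: T + mg = mv²/r.
At minimum speed T → 0, so mg = mv_min²/r ⇒ v_min = √(g r) = √(10.0 × 0.699) = 2.644 m/s.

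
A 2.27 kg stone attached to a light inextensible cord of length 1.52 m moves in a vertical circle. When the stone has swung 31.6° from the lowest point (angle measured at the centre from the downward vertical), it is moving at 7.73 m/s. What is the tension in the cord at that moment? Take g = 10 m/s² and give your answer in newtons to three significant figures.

Take the radial direction toward the centre of the circle as positive. The component of the weight along the string toward the centre is −mg cos φ (φ measured from the bottom), so Newton's second law along the string gives T − mg cos φ = m v²/r.
cos 31.6° = 0.8517, so T = m(v²/r + g cos φ) = 2.27 × ((7.73)²/1.52 + 10.0 × 0.8517) = 2.27 × (39.31 + (8.517)) = 2.27 × 47.83 = 108.6 N.

109 N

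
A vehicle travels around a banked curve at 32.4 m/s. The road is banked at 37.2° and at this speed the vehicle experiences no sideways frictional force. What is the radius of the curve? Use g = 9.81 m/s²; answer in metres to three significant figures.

Frictionless banking: tanθ = v²/(rg), so r = v²/(g tanθ).
r = (32.4)²/(9.81 × tan 37.2°) = 1050/(9.81 × 0.7590) = 1050/7.446 = 141.0 m.

141 m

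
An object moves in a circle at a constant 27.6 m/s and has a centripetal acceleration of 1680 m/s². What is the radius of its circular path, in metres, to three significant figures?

0.453 m

a_c = v²/r ⇒ r = v²/a_c = (27.6)²/1680 = 761.8/1680 = 0.4534 m.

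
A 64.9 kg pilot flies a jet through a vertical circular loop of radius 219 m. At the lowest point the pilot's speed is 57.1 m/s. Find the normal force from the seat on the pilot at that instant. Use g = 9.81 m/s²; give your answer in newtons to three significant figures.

At the lowest point, N points up (toward the centre) and the weight mg points down (away from the centre), so the net inward force is N − mg = mv²/r.
N = m(v²/r + g) = 64.9 × ((57.1)²/219 + 9.81) = 64.9 × (14.89 + 9.81) = 64.9 × 24.70 = 1603 N.

1600 N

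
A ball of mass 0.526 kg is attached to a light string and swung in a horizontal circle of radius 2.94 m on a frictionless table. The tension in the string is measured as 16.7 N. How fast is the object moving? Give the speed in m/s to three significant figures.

9.66 m/s

T = m v²/r ⇒ v = √(T r / m) = √(16.7 × 2.94 / 0.526) = √93.34 = 9.661 m/s.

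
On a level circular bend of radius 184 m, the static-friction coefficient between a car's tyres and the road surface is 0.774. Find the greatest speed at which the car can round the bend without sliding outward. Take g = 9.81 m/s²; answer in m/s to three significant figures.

37.4 m/s

Friction provides the centripetal force on a flat curve. At maximum speed it is at its limiting value: μ_s m g = m v²/r.
Mass cancels: v_max = √(μ_s g r) = √(0.774 × 9.81 × 184) = √1397 = 37.38 m/s.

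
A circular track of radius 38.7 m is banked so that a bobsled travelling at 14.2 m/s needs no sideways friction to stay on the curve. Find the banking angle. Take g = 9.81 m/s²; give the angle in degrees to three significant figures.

For a frictionless banked turn: horizontally N sinθ = mv²/r and vertically N cosθ = mg.
Dividing: tanθ = v²/(r g) = (14.2)²/(38.7 × 9.81) = 201.6/379.6 = 0.5311.
θ = arctan(0.5311) = 27.97°.

28.0°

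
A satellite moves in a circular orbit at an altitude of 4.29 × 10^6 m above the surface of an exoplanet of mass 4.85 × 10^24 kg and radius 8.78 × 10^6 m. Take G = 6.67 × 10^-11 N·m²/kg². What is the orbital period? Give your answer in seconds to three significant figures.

r = R + h = 8.78 × 10^6 + 4.29 × 10^6 = 1.307 × 10^7 m. Gravity provides the centripetal force: G M m / r² = m v² / r ⇒ v = √(GM/r) = 4975 m/s.
T = 2πr/v = 2π × 1.307 × 10^7 / 4975 = 16510 s.

16500 s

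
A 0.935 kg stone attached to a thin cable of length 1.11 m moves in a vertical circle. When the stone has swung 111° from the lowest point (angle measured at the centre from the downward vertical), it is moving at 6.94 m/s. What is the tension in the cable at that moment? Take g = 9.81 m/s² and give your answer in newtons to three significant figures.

Take the radial direction toward the centre of the circle as positive. The component of the weight along the string toward the centre is −mg cos φ (φ measured from the bottom), so Newton's second law along the string gives T − mg cos φ = m v²/r.
cos 111° = -0.3584, so T = m(v²/r + g cos φ) = 0.935 × ((6.94)²/1.11 + 9.81 × -0.3584) = 0.935 × (43.39 + (-3.516)) = 0.935 × 39.88 = 37.28 N.

37.3 N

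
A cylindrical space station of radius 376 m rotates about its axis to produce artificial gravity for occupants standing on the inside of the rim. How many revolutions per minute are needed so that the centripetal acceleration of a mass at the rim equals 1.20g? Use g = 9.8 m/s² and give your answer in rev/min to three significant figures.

Require ω²r = 1.20g, so ω = √(1.20 × 9.8/376) = 0.1769 rad/s.
In rev/min: ω × 60/(2π) = 0.1769 × 60/(2π) = 1.689 rev/min.

1.69 rev/min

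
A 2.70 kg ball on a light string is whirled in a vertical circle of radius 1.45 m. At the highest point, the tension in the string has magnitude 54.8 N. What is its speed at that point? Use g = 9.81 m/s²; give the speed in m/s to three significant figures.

6.61 m/s

At the top, T + mg = mv²/r, so v = √(r(T/m + g)) = √(1.45 × (54.8/2.70 + 9.81)) = √(1.45 × 30.11) = √43.65 = 6.607 m/s.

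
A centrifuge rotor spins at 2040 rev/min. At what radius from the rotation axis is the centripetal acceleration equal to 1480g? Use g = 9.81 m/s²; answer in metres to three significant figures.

0.318 m

ω = 2040 rev/min × 2π/60 = 213.6 rad/s.
a_c = ω²r = 1480g ⇒ r = 1480 × 9.81 / (213.6)² = 14520/45640 = 0.3181 m.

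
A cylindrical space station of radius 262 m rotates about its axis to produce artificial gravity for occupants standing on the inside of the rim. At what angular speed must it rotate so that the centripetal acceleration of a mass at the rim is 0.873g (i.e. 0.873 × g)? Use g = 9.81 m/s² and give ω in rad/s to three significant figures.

Centripetal acceleration a_c = ω²r. Setting ω²r = 0.873g:
ω = √(0.873g / r) = √(0.873 × 9.81 / 262) = √0.03269 = 0.1808 rad/s.

0.181 rad/s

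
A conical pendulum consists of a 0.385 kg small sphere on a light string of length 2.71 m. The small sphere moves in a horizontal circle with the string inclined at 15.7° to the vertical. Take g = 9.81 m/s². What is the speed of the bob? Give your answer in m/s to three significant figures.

The radius of the circle is r = L sinθ = 2.71 × sin 15.7° = 0.7333 m.
Horizontally T sinθ = mv²/r and vertically T cosθ = mg, so tanθ = v²/(rg).
v = √(r g tanθ) = √(0.7333 × 9.81 × 0.2811) = √2.022 = 1.422 m/s.

1.42 m/s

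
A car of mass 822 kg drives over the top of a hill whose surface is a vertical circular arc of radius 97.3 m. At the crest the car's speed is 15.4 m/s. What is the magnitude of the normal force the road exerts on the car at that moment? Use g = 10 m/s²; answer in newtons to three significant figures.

6220 N

At the crest the centripetal acceleration points downward (toward the centre of the arc), so mg − N = mv²/r.
N = m(g − v²/r) = 822 × (10.0 − (15.4)²/97.3) = 822 × (10.0 − 2.437) = 822 × 7.563 = 6216 N.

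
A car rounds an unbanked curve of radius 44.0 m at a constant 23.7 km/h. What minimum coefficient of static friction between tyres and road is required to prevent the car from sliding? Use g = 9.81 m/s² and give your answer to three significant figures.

0.100

v = 23.7/3.6 = 6.583 m/s.
Friction provides the centripetal force: μ_s m g = m v²/r, so μ_s = v²/(g r) = (6.583)²/(9.81 × 44.0) = 43.34/431.6 = 0.1004.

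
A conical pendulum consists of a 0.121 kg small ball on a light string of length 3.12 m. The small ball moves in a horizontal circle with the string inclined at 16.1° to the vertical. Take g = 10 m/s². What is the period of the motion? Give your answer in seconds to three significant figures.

r = L sinθ = 0.8652 m. From T sinθ = mω²r and T cosθ = mg: tanθ = ω²r/g, so ω² = g tanθ / r = g/(L cosθ).
ω = √(g/(L cosθ)) = √(10.0/(3.12 × 0.9608)) = √3.336 = 1.826 rad/s.
Period = 2π/ω = 3.440 s.

3.44 s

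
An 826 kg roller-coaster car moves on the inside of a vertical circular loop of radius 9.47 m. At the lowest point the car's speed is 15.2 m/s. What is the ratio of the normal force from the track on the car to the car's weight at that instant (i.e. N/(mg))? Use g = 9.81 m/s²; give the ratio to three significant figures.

3.49

At the bottom, N − mg = mv²/r, so N = m(v²/r + g) and N/(mg) = v²/(rg) + 1 = (15.2)²/(9.47 × 9.81) + 1 = 2.487 + 1 = 3.487.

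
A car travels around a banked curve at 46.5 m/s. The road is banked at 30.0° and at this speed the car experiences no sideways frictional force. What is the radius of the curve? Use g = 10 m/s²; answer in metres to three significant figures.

375 m

Frictionless banking: tanθ = v²/(rg), so r = v²/(g tanθ).
r = (46.5)²/(10.0 × tan 30.0°) = 2162/(10.0 × 0.5774) = 2162/5.774 = 374.5 m.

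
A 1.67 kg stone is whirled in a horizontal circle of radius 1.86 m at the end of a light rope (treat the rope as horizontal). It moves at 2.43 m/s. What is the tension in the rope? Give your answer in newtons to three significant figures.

5.30 N

The tension is the only horizontal force, so it supplies the full centripetal force: T = m v²/r = 1.67 × (2.430)²/1.86 = 1.67 × 5.905/1.86 = 5.302 N.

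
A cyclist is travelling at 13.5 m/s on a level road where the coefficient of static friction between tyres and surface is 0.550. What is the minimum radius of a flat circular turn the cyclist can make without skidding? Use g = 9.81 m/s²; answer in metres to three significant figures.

33.8 m

At the limit, μ_s m g = m v²/r, so r_min = v²/(μ_s g) = (13.5)²/(0.550 × 9.81) = 182.2/5.396 = 33.78 m.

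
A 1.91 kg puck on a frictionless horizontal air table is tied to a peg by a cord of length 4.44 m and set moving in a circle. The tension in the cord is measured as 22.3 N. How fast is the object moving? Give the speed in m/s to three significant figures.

T = m v²/r ⇒ v = √(T r / m) = √(22.3 × 4.44 / 1.91) = √51.84 = 7.200 m/s.

7.20 m/s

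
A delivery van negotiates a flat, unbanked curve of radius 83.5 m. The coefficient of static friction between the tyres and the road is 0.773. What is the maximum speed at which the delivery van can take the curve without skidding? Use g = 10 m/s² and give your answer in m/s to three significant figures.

25.4 m/s

On a flat curve, static friction is the only horizontal force, so it must supply the full centripetal force: μ_s m g = m v²/r.
Mass cancels: v_max = √(μ_s g r) = √(0.773 × 10.0 × 83.5) = √645.5 = 25.41 m/s.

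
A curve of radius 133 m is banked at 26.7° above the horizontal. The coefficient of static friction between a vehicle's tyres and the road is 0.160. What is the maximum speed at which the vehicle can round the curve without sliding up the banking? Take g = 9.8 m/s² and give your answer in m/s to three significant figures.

30.7 m/s

At the maximum speed, friction acts down the slope at its limiting value f = μN. Radially (horizontal, toward centre): N sinθ + μN cosθ = mv²/r. Vertically: N cosθ − μN sinθ = mg.
Dividing: v² = r g (sinθ + μcosθ)/(cosθ − μsinθ).
sinθ + μcosθ = 0.4493 + 0.160×0.8934 = 0.5923; cosθ − μsinθ = 0.8934 − 0.160×0.4493 = 0.8215.
v² = 133 × 9.8 × 0.5923/0.8215 = 939.7 m²/s², so v = 30.65 m/s.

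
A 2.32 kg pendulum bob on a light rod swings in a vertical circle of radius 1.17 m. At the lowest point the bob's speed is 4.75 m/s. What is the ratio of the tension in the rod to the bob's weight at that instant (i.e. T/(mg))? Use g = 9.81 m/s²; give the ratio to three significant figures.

At the bottom, T − mg = mv²/r, so T = m(v²/r + g) and T/(mg) = v²/(rg) + 1 = (4.75)²/(1.17 × 9.81) + 1 = 1.966 + 1 = 2.966.

2.97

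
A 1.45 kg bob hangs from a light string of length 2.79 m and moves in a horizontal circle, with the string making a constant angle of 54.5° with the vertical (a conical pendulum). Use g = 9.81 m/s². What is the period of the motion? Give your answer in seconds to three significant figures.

r = L sinθ = 2.271 m. From T sinθ = mω²r and T cosθ = mg: tanθ = ω²r/g, so ω² = g tanθ / r = g/(L cosθ).
ω = √(g/(L cosθ)) = √(9.81/(2.79 × 0.5807)) = √6.055 = 2.461 rad/s.
Period = 2π/ω = 2.553 s.

2.55 s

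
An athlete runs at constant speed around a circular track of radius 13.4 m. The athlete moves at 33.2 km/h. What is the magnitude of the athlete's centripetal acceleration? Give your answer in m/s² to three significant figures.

v = 33.2 km/h = 33.2/3.6 = 9.222 m/s.
a_c = v²/r = (9.222)²/13.4 = 85.05/13.4 = 6.347 m/s².

6.35 m/s²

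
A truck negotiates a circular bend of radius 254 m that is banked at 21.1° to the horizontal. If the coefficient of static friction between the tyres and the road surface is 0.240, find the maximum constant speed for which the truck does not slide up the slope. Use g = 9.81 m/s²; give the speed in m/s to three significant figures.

41.5 m/s

At the maximum speed, friction acts down the slope at its limiting value f = μN. Radially (horizontal, toward centre): N sinθ + μN cosθ = mv²/r. Vertically: N cosθ − μN sinθ = mg.
Dividing: v² = r g (sinθ + μcosθ)/(cosθ − μsinθ).
sinθ + μcosθ = 0.3600 + 0.240×0.9330 = 0.5839; cosθ − μsinθ = 0.9330 − 0.240×0.3600 = 0.8466.
v² = 254 × 9.81 × 0.5839/0.8466 = 1719 m²/s², so v = 41.46 m/s.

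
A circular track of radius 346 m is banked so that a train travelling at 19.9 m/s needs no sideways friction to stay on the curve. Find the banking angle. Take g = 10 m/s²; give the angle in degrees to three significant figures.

With no friction, the horizontal component of the normal force provides the centripetal force: N sinθ = mv²/r, while N cosθ = mg vertically.
Dividing: tanθ = v²/(r g) = (19.9)²/(346 × 10.0) = 396.0/3460 = 0.1145.
θ = arctan(0.1145) = 6.529°.

6.53°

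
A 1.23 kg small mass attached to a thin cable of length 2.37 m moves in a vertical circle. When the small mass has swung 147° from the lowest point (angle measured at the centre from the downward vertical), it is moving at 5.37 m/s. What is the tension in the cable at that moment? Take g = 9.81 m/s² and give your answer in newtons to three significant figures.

4.85 N

Take the radial direction toward the centre of the circle as positive. The component of the weight along the string toward the centre is −mg cos φ (φ measured from the bottom), so Newton's second law along the string gives T − mg cos φ = m v²/r.
cos 147° = -0.8387, so T = m(v²/r + g cos φ) = 1.23 × ((5.37)²/2.37 + 9.81 × -0.8387) = 1.23 × (12.17 + (-8.227)) = 1.23 × 3.940 = 4.846 N.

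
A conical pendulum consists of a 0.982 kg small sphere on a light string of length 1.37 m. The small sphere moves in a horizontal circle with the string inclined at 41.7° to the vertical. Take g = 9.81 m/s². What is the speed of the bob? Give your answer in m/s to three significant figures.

2.82 m/s

The radius of the circle is r = L sinθ = 1.37 × sin 41.7° = 0.9114 m.
Horizontally T sinθ = mv²/r and vertically T cosθ = mg, so tanθ = v²/(rg).
v = √(r g tanθ) = √(0.9114 × 9.81 × 0.8910) = √7.966 = 2.822 m/s.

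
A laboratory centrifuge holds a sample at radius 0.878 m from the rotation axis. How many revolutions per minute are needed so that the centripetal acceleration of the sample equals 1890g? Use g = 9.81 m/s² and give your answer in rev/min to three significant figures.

Require ω²r = 1890g, so ω = √(1890 × 9.81/0.878) = 145.3 rad/s.
In rev/min: ω × 60/(2π) = 145.3 × 60/(2π) = 1388 rev/min.

1390 rev/min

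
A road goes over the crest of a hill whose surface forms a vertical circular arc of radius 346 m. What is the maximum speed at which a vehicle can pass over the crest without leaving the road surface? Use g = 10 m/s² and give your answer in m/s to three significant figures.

At the crest the centre of the circle is below the vehicle, so the net downward (centripetal) force is mg − N = mv²/r.
The vehicle leaves the road when N → 0, giving v_max = √(g r) = √(10.0 × 346) = 58.82 m/s.

58.8 m/s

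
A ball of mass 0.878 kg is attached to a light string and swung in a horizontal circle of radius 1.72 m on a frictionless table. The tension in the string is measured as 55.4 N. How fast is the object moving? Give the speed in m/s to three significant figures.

10.4 m/s

T = m v²/r ⇒ v = √(T r / m) = √(55.4 × 1.72 / 0.878) = √108.5 = 10.42 m/s.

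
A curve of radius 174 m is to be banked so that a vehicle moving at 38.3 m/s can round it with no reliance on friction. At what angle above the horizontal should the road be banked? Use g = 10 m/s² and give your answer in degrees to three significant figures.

With no friction, the horizontal component of the normal force provides the centripetal force: N sinθ = mv²/r, while N cosθ = mg vertically.
Dividing: tanθ = v²/(r g) = (38.3)²/(174 × 10.0) = 1467/1740 = 0.8430.
θ = arctan(0.8430) = 40.13°.

40.1°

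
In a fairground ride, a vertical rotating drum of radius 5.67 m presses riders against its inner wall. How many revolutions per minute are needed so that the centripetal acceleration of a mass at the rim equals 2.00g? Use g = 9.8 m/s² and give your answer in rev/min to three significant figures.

Require ω²r = 2.00g, so ω = √(2.00 × 9.8/5.67) = 1.859 rad/s.
In rev/min: ω × 60/(2π) = 1.859 × 60/(2π) = 17.75 rev/min.

17.8 rev/min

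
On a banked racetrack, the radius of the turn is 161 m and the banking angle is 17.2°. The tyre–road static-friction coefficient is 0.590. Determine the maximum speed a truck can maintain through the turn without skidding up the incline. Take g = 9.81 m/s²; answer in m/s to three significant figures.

41.7 m/s

At the maximum speed, friction acts down the slope at its limiting value f = μN. Radially (horizontal, toward centre): N sinθ + μN cosθ = mv²/r. Vertically: N cosθ − μN sinθ = mg.
Dividing: v² = r g (sinθ + μcosθ)/(cosθ − μsinθ).
sinθ + μcosθ = 0.2957 + 0.590×0.9553 = 0.8593; cosθ − μsinθ = 0.9553 − 0.590×0.2957 = 0.7808.
v² = 161 × 9.81 × 0.8593/0.7808 = 1738 m²/s², so v = 41.69 m/s.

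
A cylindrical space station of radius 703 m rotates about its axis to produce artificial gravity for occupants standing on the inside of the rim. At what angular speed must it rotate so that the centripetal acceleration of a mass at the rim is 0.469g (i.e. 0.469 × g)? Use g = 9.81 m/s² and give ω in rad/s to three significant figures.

Centripetal acceleration a_c = ω²r. Setting ω²r = 0.469g:
ω = √(0.469g / r) = √(0.469 × 9.81 / 703) = √0.006545 = 0.08090 rad/s.

0.0809 rad/s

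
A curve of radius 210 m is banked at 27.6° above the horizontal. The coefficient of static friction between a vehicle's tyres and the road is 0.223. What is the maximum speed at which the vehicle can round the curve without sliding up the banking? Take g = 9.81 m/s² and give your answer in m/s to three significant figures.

At the maximum speed, friction acts down the slope at its limiting value f = μN. Radially (horizontal, toward centre): N sinθ + μN cosθ = mv²/r. Vertically: N cosθ − μN sinθ = mg.
Dividing: v² = r g (sinθ + μcosθ)/(cosθ − μsinθ).
sinθ + μcosθ = 0.4633 + 0.223×0.8862 = 0.6609; cosθ − μsinθ = 0.8862 − 0.223×0.4633 = 0.7829.
v² = 210 × 9.81 × 0.6609/0.7829 = 1739 m²/s², so v = 41.70 m/s.

41.7 m/s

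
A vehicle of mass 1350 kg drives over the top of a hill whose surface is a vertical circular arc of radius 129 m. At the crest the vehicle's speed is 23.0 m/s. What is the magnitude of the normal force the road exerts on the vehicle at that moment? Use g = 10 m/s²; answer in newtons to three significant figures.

At the crest the centripetal acceleration points downward (toward the centre of the arc), so mg − N = mv²/r.
N = m(g − v²/r) = 1350 × (10.0 − (23.0)²/129) = 1350 × (10.0 − 4.101) = 1350 × 5.899 = 7964 N.

7960 N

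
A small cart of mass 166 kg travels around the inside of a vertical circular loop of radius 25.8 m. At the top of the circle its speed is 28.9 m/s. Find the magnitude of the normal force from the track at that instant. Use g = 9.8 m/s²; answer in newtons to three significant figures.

3750 N

At the top, both N and the weight mg point inward (toward the centre), so N + mg = mv²/r.
N = m(v²/r − g) = 166 × ((28.9)²/25.8 − 9.8) = 166 × (32.37 − 9.8) = 166 × 22.57 = 3747 N.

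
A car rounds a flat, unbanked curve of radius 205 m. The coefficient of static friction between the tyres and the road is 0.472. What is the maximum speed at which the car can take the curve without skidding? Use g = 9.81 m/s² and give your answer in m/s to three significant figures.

The only inward force on a level bend is static friction, so at the limit f_s = μ_s N = μ_s m g = m v²/r.
Mass cancels: v_max = √(μ_s g r) = √(0.472 × 9.81 × 205) = √949.2 = 30.81 m/s.

30.8 m/s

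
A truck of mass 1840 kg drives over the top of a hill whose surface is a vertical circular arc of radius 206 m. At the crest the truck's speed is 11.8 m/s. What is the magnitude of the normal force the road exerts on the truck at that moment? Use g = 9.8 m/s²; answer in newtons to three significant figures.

16800 N

At the crest the centripetal acceleration points downward (toward the centre of the arc), so mg − N = mv²/r.
N = m(g − v²/r) = 1840 × (9.8 − (11.8)²/206) = 1840 × (9.8 − 0.6759) = 1840 × 9.124 = 16790 N.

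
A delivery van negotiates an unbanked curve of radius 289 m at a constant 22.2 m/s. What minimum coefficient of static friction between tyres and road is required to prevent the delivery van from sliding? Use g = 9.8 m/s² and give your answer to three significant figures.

Friction provides the centripetal force: μ_s m g = m v²/r, so μ_s = v²/(g r) = (22.20)²/(9.8 × 289) = 492.8/2832 = 0.1740.

0.174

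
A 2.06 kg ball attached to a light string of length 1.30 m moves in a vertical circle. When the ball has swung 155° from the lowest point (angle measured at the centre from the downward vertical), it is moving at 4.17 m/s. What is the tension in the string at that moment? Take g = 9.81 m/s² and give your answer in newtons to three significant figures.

9.24 N

Take the radial direction toward the centre of the circle as positive. The component of the weight along the string toward the centre is −mg cos φ (φ measured from the bottom), so Newton's second law along the string gives T − mg cos φ = m v²/r.
cos 155° = -0.9063, so T = m(v²/r + g cos φ) = 2.06 × ((4.17)²/1.30 + 9.81 × -0.9063) = 2.06 × (13.38 + (-8.891)) = 2.06 × 4.485 = 9.240 N.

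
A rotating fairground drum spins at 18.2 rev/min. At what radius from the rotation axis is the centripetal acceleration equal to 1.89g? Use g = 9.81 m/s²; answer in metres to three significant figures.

5.10 m

ω = 18.2 rev/min × 2π/60 = 1.906 rad/s.
a_c = ω²r = 1.89g ⇒ r = 1.89 × 9.81 / (1.906)² = 18.54/3.632 = 5.104 m.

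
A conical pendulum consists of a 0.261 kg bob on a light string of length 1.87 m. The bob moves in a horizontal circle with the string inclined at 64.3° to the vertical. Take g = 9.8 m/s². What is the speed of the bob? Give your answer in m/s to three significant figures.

The radius of the circle is r = L sinθ = 1.87 × sin 64.3° = 1.685 m.
Horizontally T sinθ = mv²/r and vertically T cosθ = mg, so tanθ = v²/(rg).
v = √(r g tanθ) = √(1.685 × 9.8 × 2.078) = √34.31 = 5.858 m/s.

5.86 m/s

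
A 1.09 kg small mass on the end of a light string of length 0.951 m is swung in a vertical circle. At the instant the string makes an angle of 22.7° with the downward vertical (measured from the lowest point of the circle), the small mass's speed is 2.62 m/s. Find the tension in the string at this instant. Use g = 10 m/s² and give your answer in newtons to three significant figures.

Take the radial direction toward the centre of the circle as positive. The component of the weight along the string toward the centre is −mg cos φ (φ measured from the bottom), so Newton's second law along the string gives T − mg cos φ = m v²/r.
cos 22.7° = 0.9225, so T = m(v²/r + g cos φ) = 1.09 × ((2.62)²/0.951 + 10.0 × 0.9225) = 1.09 × (7.218 + (9.225)) = 1.09 × 16.44 = 17.92 N.

17.9 N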